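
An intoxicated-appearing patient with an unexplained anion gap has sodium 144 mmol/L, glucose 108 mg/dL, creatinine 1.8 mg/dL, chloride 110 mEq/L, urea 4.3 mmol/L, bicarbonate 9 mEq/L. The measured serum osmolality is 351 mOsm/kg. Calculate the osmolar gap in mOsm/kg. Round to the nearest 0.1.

52.7 mOsm/kg

Calculated osmolality = 2·Na + glucose/18 + urea
= 2·144 + 108/18 + 4.3
= 288 + 6 + 4.30
= 298.3 mOsm/kg ≈ 298.3 mOsm/kg
Osmolar gap = measured − calculated = 351 − 298.3 = 52.7 mOsm/kg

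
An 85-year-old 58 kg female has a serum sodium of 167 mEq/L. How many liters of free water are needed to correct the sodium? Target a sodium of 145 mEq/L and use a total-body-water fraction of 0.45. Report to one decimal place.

TBW = 0.45 · 58 = 26.1 L
Free water deficit = TBW · (Na/145 − 1)
= 26.1 · (167/145 − 1)
= 26.1 · 0.1517
= 3.96 L

4.0 L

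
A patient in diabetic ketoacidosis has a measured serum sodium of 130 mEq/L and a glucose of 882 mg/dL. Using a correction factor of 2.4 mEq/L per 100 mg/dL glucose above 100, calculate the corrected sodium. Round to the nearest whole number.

149 mEq/L

Corrected Na = measured Na + 2.4 · (glucose − 100)/100
= 130 + 2.4 · (882 − 100)/100
= 130 + 18.8
= 148.8 mEq/L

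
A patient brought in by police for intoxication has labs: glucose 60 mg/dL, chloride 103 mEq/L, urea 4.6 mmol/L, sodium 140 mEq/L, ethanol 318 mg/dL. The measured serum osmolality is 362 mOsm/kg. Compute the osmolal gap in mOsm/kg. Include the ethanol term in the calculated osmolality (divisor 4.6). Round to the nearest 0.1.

4.9 mOsm/kg

Calculated osmolality = 2·Na + glucose/18 + urea + ethanol/4.6
= 2·140 + 60/18 + 4.6 + 318/4.6
= 280 + 3.33 + 4.60 + 69.13
= 357.06 mOsm/kg ≈ 357.1 mOsm/kg
Osmolar gap = measured − calculated = 362 − 357.1 = 4.9 mOsm/kg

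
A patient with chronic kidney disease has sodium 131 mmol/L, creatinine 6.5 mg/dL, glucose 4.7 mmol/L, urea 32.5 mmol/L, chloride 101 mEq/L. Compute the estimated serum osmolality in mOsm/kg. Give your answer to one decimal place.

Calculated osmolality = 2·Na + glucose + urea
= 2·131 + 4.7 + 32.5
= 262 + 4.70 + 32.50
= 299.2 mOsm/kg

299.2 mOsm/kg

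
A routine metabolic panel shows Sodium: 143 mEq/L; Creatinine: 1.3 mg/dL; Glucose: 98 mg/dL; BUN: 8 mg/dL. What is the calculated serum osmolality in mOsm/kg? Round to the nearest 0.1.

294.3 mOsm/kg

Calculated osmolality = 2·Na + glucose/18 + BUN/2.8
= 2·143 + 98/18 + 8/2.8
= 286 + 5.44 + 2.86
= 294.3 mOsm/kg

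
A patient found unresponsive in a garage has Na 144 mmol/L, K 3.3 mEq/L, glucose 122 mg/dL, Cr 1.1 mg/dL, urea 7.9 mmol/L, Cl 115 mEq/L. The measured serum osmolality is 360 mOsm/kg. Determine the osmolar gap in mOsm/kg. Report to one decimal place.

57.3 mOsm/kg

Calculated osmolality = 2·Na + glucose/18 + urea
= 2·144 + 122/18 + 7.9
= 288 + 6.78 + 7.90
= 302.68 mOsm/kg ≈ 302.7 mOsm/kg
Osmolar gap = measured − calculated = 360 − 302.7 = 57.3 mOsm/kg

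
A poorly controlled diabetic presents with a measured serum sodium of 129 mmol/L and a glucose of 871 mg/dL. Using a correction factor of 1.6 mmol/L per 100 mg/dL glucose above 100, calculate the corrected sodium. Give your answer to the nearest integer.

141 mmol/L

Corrected Na = measured Na + 1.6 · (glucose − 100)/100
= 129 + 1.6 · (871 − 100)/100
= 129 + 12.3
= 141.3 mmol/L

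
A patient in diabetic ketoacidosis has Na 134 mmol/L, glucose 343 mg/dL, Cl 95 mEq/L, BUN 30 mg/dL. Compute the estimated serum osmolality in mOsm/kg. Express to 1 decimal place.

297.8 mOsm/kg

Calculated osmolality = 2·Na + glucose/18 + BUN/2.8
= 2·134 + 343/18 + 30/2.8
= 268 + 19.06 + 10.71
= 297.77 mOsm/kg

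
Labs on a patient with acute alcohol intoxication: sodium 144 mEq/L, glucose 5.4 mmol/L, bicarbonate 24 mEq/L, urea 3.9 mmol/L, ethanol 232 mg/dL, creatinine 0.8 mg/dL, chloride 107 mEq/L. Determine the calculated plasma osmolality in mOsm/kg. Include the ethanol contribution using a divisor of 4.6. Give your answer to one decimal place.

347.7 mOsm/kg

Calculated osmolality = 2·Na + glucose + urea + ethanol/4.6
= 2·144 + 5.4 + 3.9 + 232/4.6
= 288 + 5.40 + 3.90 + 50.43
= 347.73 mOsm/kg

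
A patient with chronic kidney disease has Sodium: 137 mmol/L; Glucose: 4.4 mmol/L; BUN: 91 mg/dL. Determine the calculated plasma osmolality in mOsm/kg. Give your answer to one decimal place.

Calculated osmolality = 2·Na + glucose + BUN/2.8
= 2·137 + 4.4 + 91/2.8
= 274 + 4.40 + 32.50
= 310.9 mOsm/kg

310.9 mOsm/kg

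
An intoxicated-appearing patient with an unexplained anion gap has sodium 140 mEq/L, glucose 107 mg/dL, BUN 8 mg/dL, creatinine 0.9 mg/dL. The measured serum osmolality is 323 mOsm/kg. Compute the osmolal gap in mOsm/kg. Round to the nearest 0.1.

Calculated osmolality = 2·Na + glucose/18 + BUN/2.8
= 2·140 + 107/18 + 8/2.8
= 280 + 5.94 + 2.86
= 288.8 mOsm/kg ≈ 288.8 mOsm/kg
Osmolar gap = measured − calculated = 323 − 288.8 = 34.2 mOsm/kg

34.2 mOsm/kg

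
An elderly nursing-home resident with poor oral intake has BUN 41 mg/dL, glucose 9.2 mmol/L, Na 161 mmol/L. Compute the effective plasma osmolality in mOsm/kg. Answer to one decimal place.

Effective osmolality excludes urea (freely permeant across cell membranes):
2·Na + glucose
= 2·161 + 9.2
= 322 + 9.2
= 331.2 mOsm/kg

331.2 mOsm/kg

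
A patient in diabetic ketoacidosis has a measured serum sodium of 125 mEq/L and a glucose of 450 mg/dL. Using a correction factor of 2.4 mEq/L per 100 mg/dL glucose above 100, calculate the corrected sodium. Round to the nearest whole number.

Corrected Na = measured Na + 2.4 · (glucose − 100)/100
= 125 + 2.4 · (450 − 100)/100
= 125 + 8.4
= 133.4 mEq/L

133 mEq/L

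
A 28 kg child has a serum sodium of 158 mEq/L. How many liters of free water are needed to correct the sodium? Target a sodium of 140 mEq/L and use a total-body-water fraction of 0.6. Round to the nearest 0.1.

2.2 L

TBW = 0.6 · 28 = 16.8 L
Free water deficit = TBW · (Na/140 − 1)
= 16.8 · (158/140 − 1)
= 16.8 · 0.1286
= 2.16 L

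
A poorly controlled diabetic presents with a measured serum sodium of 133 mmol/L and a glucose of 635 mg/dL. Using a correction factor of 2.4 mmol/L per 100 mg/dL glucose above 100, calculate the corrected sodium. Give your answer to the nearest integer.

146 mmol/L

Corrected Na = measured Na + 2.4 · (glucose − 100)/100
= 133 + 2.4 · (635 − 100)/100
= 133 + 12.8
= 145.8 mmol/L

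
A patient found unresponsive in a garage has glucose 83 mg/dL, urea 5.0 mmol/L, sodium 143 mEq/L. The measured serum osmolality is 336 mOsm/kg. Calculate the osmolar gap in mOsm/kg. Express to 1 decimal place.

Calculated osmolality = 2·Na + glucose/18 + urea
= 2·143 + 83/18 + 5
= 286 + 4.61 + 5
= 295.61 mOsm/kg ≈ 295.6 mOsm/kg
Osmolar gap = measured − calculated = 336 − 295.6 = 40.4 mOsm/kg

40.4 mOsm/kg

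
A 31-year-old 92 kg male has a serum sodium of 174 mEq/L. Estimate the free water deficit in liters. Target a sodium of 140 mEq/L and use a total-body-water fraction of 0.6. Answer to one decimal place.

TBW = 0.6 · 92 = 55.2 L
Free water deficit = TBW · (Na/140 − 1)
= 55.2 · (174/140 − 1)
= 55.2 · 0.2429
= 13.41 L

13.4 L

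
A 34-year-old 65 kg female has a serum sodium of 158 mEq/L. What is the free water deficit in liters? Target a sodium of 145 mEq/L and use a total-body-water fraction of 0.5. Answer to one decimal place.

TBW = 0.5 · 65 = 32.5 L
Free water deficit = TBW · (Na/145 − 1)
= 32.5 · (158/145 − 1)
= 32.5 · 0.0897
= 2.92 L

2.9 L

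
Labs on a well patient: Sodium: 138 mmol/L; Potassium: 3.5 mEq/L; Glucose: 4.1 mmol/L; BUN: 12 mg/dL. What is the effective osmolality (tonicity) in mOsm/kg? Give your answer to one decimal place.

280.1 mOsm/kg

Effective osmolality excludes urea (freely permeant across cell membranes):
2·Na + glucose
= 2·138 + 4.1
= 276 + 4.1
= 280.1 mOsm/kg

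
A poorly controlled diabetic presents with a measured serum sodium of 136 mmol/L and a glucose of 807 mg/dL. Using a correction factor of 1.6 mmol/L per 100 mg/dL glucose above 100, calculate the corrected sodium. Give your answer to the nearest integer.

Corrected Na = measured Na + 1.6 · (glucose − 100)/100
= 136 + 1.6 · (807 − 100)/100
= 136 + 11.3
= 147.3 mmol/L

147 mmol/L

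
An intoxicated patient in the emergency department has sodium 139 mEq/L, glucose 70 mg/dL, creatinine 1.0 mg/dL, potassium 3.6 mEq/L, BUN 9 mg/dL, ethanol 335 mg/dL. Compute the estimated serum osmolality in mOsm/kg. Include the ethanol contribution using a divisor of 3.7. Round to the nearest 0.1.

Calculated osmolality = 2·Na + glucose/18 + BUN/2.8 + ethanol/3.7
= 2·139 + 70/18 + 9/2.8 + 335/3.7
= 278 + 3.89 + 3.21 + 90.54
= 375.64 mOsm/kg

375.6 mOsm/kg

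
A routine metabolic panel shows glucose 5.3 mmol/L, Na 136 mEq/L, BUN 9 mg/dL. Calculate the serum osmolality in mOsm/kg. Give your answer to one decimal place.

280.5 mOsm/kg

Calculated osmolality = 2·Na + glucose + BUN/2.8
= 2·136 + 5.3 + 9/2.8
= 272 + 5.30 + 3.21
= 280.51 mOsm/kg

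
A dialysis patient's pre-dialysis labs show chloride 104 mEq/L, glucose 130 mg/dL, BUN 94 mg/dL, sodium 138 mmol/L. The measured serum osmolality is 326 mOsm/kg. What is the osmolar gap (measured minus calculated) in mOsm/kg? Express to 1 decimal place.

Calculated osmolality = 2·Na + glucose/18 + BUN/2.8
= 2·138 + 130/18 + 94/2.8
= 276 + 7.22 + 33.57
= 316.79 mOsm/kg ≈ 316.8 mOsm/kg
Osmolar gap = measured − calculated = 326 − 316.8 = 9.2 mOsm/kg

9.2 mOsm/kg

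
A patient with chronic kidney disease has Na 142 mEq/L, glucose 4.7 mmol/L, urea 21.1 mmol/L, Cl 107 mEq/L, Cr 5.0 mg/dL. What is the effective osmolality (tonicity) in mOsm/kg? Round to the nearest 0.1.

Effective osmolality excludes urea (freely permeant across cell membranes):
2·Na + glucose
= 2·142 + 4.7
= 284 + 4.7
= 288.7 mOsm/kg

288.7 mOsm/kg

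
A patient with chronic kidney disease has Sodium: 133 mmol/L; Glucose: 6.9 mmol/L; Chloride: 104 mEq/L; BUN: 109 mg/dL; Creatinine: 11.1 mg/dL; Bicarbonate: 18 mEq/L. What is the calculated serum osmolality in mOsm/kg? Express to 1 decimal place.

Calculated osmolality = 2·Na + glucose + BUN/2.8
= 2·133 + 6.9 + 109/2.8
= 266 + 6.90 + 38.93
= 311.83 mOsm/kg

311.8 mOsm/kg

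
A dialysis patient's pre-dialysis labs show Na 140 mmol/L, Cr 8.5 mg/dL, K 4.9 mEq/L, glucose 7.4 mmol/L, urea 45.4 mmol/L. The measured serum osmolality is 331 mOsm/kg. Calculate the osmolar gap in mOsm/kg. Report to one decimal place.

Calculated osmolality = 2·Na + glucose + urea
= 2·140 + 7.4 + 45.4
= 280 + 7.40 + 45.40
= 332.8 mOsm/kg ≈ 332.8 mOsm/kg
Osmolar gap = measured − calculated = 331 − 332.8 = -1.8 mOsm/kg

-1.8 mOsm/kg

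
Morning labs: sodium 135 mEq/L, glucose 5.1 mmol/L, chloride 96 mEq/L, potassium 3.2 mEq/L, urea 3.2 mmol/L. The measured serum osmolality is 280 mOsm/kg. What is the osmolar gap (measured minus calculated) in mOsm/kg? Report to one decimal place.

1.7 mOsm/kg

Calculated osmolality = 2·Na + glucose + urea
= 2·135 + 5.1 + 3.2
= 270 + 5.10 + 3.20
= 278.3 mOsm/kg ≈ 278.3 mOsm/kg
Osmolar gap = measured − calculated = 280 − 278.3 = 1.7 mOsm/kg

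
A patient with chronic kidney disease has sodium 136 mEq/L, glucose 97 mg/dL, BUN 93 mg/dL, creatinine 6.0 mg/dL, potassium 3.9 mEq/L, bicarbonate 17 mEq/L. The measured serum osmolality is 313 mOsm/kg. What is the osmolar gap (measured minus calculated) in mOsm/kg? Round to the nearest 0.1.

2.4 mOsm/kg

Calculated osmolality = 2·Na + glucose/18 + BUN/2.8
= 2·136 + 97/18 + 93/2.8
= 272 + 5.39 + 33.21
= 310.6 mOsm/kg ≈ 310.6 mOsm/kg
Osmolar gap = measured − calculated = 313 − 310.6 = 2.4 mOsm/kg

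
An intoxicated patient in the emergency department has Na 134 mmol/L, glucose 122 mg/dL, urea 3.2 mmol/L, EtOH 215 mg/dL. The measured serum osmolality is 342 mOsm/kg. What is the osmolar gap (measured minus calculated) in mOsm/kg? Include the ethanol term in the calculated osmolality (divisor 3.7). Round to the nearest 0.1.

Calculated osmolality = 2·Na + glucose/18 + urea + ethanol/3.7
= 2·134 + 122/18 + 3.2 + 215/3.7
= 268 + 6.78 + 3.20 + 58.11
= 336.09 mOsm/kg ≈ 336.1 mOsm/kg
Osmolar gap = measured − calculated = 342 − 336.1 = 5.9 mOsm/kg

5.9 mOsm/kg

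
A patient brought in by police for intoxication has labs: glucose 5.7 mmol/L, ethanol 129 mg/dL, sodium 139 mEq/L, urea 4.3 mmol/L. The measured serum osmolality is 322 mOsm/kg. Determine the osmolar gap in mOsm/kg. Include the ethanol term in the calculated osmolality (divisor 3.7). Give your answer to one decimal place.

-0.9 mOsm/kg

Calculated osmolality = 2·Na + glucose + urea + ethanol/3.7
= 2·139 + 5.7 + 4.3 + 129/3.7
= 278 + 5.70 + 4.30 + 34.86
= 322.86 mOsm/kg ≈ 322.9 mOsm/kg
Osmolar gap = measured − calculated = 322 − 322.9 = -0.9 mOsm/kg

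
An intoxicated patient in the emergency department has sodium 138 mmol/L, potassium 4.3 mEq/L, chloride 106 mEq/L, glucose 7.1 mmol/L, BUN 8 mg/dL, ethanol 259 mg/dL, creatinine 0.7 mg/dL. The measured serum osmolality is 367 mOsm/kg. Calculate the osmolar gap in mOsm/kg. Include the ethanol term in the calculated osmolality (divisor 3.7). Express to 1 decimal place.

Calculated osmolality = 2·Na + glucose + BUN/2.8 + ethanol/3.7
= 2·138 + 7.1 + 8/2.8 + 259/3.7
= 276 + 7.10 + 2.86 + 70
= 355.96 mOsm/kg ≈ 356.0 mOsm/kg
Osmolar gap = measured − calculated = 367 − 356.0 = 11.0 mOsm/kg

11.0 mOsm/kg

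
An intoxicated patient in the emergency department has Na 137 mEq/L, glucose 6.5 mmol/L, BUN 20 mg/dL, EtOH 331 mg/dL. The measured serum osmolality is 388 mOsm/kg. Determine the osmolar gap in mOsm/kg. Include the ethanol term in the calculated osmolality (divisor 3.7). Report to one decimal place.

Calculated osmolality = 2·Na + glucose + BUN/2.8 + ethanol/3.7
= 2·137 + 6.5 + 20/2.8 + 331/3.7
= 274 + 6.50 + 7.14 + 89.46
= 377.1 mOsm/kg ≈ 377.1 mOsm/kg
Osmolar gap = measured − calculated = 388 − 377.1 = 10.9 mOsm/kg

10.9 mOsm/kg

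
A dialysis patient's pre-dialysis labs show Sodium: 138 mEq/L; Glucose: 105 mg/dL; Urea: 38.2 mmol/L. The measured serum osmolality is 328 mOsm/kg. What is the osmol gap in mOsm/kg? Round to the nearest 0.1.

8.0 mOsm/kg

Calculated osmolality = 2·Na + glucose/18 + urea
= 2·138 + 105/18 + 38.2
= 276 + 5.83 + 38.20
= 320.03 mOsm/kg ≈ 320.0 mOsm/kg
Osmolar gap = measured − calculated = 328 − 320.0 = 8.0 mOsm/kg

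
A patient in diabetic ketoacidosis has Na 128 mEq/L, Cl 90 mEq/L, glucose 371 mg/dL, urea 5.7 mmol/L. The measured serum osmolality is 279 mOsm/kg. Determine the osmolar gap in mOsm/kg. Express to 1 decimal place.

Calculated osmolality = 2·Na + glucose/18 + urea
= 2·128 + 371/18 + 5.7
= 256 + 20.61 + 5.70
= 282.31 mOsm/kg ≈ 282.3 mOsm/kg
Osmolar gap = measured − calculated = 279 − 282.3 = -3.3 mOsm/kg

-3.3 mOsm/kg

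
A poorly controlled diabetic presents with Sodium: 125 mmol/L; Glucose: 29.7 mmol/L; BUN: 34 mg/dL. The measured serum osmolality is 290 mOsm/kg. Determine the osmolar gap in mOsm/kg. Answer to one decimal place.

-1.8 mOsm/kg

Calculated osmolality = 2·Na + glucose + BUN/2.8
= 2·125 + 29.7 + 34/2.8
= 250 + 29.70 + 12.14
= 291.84 mOsm/kg ≈ 291.8 mOsm/kg
Osmolar gap = measured − calculated = 290 − 291.8 = -1.8 mOsm/kg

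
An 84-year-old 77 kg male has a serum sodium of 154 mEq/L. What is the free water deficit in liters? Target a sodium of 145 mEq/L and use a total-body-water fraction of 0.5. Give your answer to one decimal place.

TBW = 0.5 · 77 = 38.5 L
Free water deficit = TBW · (Na/145 − 1)
= 38.5 · (154/145 − 1)
= 38.5 · 0.0621
= 2.39 L

2.4 L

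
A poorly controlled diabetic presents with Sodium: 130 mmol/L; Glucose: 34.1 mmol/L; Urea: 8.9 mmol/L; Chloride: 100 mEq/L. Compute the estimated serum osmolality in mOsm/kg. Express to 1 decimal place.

303.0 mOsm/kg

Calculated osmolality = 2·Na + glucose + urea
= 2·130 + 34.1 + 8.9
= 260 + 34.10 + 8.90
= 303 mOsm/kg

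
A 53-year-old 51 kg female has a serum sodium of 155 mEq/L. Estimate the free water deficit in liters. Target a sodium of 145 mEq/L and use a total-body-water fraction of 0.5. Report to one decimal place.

1.8 L

TBW = 0.5 · 51 = 25.5 L
Free water deficit = TBW · (Na/145 − 1)
= 25.5 · (155/145 − 1)
= 25.5 · 0.069
= 1.76 L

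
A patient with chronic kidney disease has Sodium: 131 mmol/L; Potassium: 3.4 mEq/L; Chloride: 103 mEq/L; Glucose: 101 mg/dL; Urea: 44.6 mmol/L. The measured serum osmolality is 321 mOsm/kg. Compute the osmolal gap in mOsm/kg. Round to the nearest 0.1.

8.8 mOsm/kg

Calculated osmolality = 2·Na + glucose/18 + urea
= 2·131 + 101/18 + 44.6
= 262 + 5.61 + 44.60
= 312.21 mOsm/kg ≈ 312.2 mOsm/kg
Osmolar gap = measured − calculated = 321 − 312.2 = 8.8 mOsm/kg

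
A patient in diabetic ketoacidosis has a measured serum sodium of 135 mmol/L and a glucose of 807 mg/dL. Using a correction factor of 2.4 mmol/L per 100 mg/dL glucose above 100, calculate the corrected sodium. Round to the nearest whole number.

152 mmol/L

Corrected Na = measured Na + 2.4 · (glucose − 100)/100
= 135 + 2.4 · (807 − 100)/100
= 135 + 17
= 152 mmol/L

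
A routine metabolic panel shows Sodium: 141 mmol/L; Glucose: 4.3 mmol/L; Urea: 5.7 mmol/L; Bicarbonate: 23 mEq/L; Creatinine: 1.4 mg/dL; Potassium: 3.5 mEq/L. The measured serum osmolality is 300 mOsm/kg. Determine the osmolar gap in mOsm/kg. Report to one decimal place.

8.0 mOsm/kg

Calculated osmolality = 2·Na + glucose + urea
= 2·141 + 4.3 + 5.7
= 282 + 4.30 + 5.70
= 292 mOsm/kg ≈ 292.0 mOsm/kg
Osmolar gap = measured − calculated = 300 − 292.0 = 8.0 mOsm/kg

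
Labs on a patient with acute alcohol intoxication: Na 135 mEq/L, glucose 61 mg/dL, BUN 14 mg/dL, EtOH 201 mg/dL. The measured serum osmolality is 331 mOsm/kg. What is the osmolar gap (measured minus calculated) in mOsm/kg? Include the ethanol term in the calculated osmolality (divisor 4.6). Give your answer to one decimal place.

8.9 mOsm/kg

Calculated osmolality = 2·Na + glucose/18 + BUN/2.8 + ethanol/4.6
= 2·135 + 61/18 + 14/2.8 + 201/4.6
= 270 + 3.39 + 5 + 43.70
= 322.09 mOsm/kg ≈ 322.1 mOsm/kg
Osmolar gap = measured − calculated = 331 − 322.1 = 8.9 mOsm/kg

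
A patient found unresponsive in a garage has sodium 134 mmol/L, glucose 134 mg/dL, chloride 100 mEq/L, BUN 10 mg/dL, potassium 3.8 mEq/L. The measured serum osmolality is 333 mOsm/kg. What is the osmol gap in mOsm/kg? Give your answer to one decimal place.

54.0 mOsm/kg

Calculated osmolality = 2·Na + glucose/18 + BUN/2.8
= 2·134 + 134/18 + 10/2.8
= 268 + 7.44 + 3.57
= 279.01 mOsm/kg ≈ 279.0 mOsm/kg
Osmolar gap = measured − calculated = 333 − 279.0 = 54.0 mOsm/kg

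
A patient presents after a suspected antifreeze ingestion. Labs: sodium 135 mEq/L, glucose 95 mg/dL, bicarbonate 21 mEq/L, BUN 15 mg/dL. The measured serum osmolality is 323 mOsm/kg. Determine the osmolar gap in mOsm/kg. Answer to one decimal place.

Calculated osmolality = 2·Na + glucose/18 + BUN/2.8
= 2·135 + 95/18 + 15/2.8
= 270 + 5.28 + 5.36
= 280.64 mOsm/kg ≈ 280.6 mOsm/kg
Osmolar gap = measured − calculated = 323 − 280.6 = 42.4 mOsm/kg

42.4 mOsm/kg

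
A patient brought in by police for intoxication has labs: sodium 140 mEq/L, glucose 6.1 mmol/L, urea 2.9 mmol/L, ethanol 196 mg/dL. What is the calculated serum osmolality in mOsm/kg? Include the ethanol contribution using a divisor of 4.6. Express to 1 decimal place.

331.6 mOsm/kg

Calculated osmolality = 2·Na + glucose + urea + ethanol/4.6
= 2·140 + 6.1 + 2.9 + 196/4.6
= 280 + 6.10 + 2.90 + 42.61
= 331.61 mOsm/kg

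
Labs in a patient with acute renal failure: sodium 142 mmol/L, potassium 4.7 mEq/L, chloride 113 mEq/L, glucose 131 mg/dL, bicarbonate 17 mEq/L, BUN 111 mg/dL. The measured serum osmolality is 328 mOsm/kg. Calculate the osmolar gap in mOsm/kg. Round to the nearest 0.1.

Calculated osmolality = 2·Na + glucose/18 + BUN/2.8
= 2·142 + 131/18 + 111/2.8
= 284 + 7.28 + 39.64
= 330.92 mOsm/kg ≈ 330.9 mOsm/kg
Osmolar gap = measured − calculated = 328 − 330.9 = -2.9 mOsm/kg

-2.9 mOsm/kg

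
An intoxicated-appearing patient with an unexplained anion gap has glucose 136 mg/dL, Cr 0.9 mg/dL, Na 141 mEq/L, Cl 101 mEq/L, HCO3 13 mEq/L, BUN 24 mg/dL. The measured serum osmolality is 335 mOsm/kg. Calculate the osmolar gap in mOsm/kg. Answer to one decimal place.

36.9 mOsm/kg

Calculated osmolality = 2·Na + glucose/18 + BUN/2.8
= 2·141 + 136/18 + 24/2.8
= 282 + 7.56 + 8.57
= 298.13 mOsm/kg ≈ 298.1 mOsm/kg
Osmolar gap = measured − calculated = 335 − 298.1 = 36.9 mOsm/kg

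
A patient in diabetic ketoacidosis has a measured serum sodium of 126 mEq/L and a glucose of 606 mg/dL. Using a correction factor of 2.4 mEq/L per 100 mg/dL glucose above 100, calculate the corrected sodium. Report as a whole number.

Corrected Na = measured Na + 2.4 · (glucose − 100)/100
= 126 + 2.4 · (606 − 100)/100
= 126 + 12.1
= 138.1 mEq/L

138 mEq/L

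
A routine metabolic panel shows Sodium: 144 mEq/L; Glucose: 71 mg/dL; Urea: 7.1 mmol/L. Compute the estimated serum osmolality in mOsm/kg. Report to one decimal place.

299.0 mOsm/kg

Calculated osmolality = 2·Na + glucose/18 + urea
= 2·144 + 71/18 + 7.1
= 288 + 3.94 + 7.10
= 299.04 mOsm/kg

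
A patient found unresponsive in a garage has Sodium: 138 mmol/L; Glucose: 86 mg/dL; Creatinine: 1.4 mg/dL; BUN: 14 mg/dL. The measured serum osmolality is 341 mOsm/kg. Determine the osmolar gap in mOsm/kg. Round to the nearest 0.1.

55.2 mOsm/kg

Calculated osmolality = 2·Na + glucose/18 + BUN/2.8
= 2·138 + 86/18 + 14/2.8
= 276 + 4.78 + 5
= 285.78 mOsm/kg ≈ 285.8 mOsm/kg
Osmolar gap = measured − calculated = 341 − 285.8 = 55.2 mOsm/kg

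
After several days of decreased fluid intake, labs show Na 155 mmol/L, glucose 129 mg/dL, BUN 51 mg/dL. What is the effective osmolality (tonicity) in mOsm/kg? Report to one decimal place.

Effective osmolality excludes urea (freely permeant across cell membranes):
2·Na + glucose/18
= 2·155 + 129/18
= 310 + 7.17
= 317.17 mOsm/kg

317.2 mOsm/kg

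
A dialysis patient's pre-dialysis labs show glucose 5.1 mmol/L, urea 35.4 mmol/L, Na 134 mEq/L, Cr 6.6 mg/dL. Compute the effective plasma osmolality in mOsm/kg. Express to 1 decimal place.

Effective osmolality excludes urea (freely permeant across cell membranes):
2·Na + glucose
= 2·134 + 5.1
= 268 + 5.1
= 273.1 mOsm/kg

273.1 mOsm/kg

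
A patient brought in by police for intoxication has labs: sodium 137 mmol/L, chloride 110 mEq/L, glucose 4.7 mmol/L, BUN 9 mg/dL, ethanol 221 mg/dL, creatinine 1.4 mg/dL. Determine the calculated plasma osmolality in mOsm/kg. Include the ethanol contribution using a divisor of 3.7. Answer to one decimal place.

Calculated osmolality = 2·Na + glucose + BUN/2.8 + ethanol/3.7
= 2·137 + 4.7 + 9/2.8 + 221/3.7
= 274 + 4.70 + 3.21 + 59.73
= 341.64 mOsm/kg

341.6 mOsm/kg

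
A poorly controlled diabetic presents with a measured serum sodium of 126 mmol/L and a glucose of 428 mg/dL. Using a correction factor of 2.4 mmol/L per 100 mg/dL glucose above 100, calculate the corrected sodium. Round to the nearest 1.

Corrected Na = measured Na + 2.4 · (glucose − 100)/100
= 126 + 2.4 · (428 − 100)/100
= 126 + 7.9
= 133.9 mmol/L

134 mmol/L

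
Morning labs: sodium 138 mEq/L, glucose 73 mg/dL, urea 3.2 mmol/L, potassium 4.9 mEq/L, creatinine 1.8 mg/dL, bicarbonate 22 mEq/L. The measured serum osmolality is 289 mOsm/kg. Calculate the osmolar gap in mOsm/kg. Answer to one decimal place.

Calculated osmolality = 2·Na + glucose/18 + urea
= 2·138 + 73/18 + 3.2
= 276 + 4.06 + 3.20
= 283.26 mOsm/kg ≈ 283.3 mOsm/kg
Osmolar gap = measured − calculated = 289 − 283.3 = 5.7 mOsm/kg

5.7 mOsm/kg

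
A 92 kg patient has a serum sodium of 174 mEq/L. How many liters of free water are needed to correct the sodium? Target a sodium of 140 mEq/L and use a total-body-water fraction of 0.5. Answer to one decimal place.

TBW = 0.5 · 92 = 46 L
Free water deficit = TBW · (Na/140 − 1)
= 46 · (174/140 − 1)
= 46 · 0.2429
= 11.17 L

11.2 L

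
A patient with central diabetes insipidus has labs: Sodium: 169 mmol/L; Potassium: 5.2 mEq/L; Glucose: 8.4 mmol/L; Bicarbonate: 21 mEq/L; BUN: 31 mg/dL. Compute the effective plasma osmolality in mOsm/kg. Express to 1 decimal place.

Effective osmolality excludes urea (freely permeant across cell membranes):
2·Na + glucose
= 2·169 + 8.4
= 338 + 8.4
= 346.4 mOsm/kg

346.4 mOsm/kg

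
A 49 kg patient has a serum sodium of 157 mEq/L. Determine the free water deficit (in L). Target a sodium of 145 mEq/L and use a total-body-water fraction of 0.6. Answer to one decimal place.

2.4 L

TBW = 0.6 · 49 = 29.4 L
Free water deficit = TBW · (Na/145 − 1)
= 29.4 · (157/145 − 1)
= 29.4 · 0.0828
= 2.43 L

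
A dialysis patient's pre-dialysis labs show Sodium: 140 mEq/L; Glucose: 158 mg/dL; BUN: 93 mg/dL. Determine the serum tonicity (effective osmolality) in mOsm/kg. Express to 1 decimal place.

Effective osmolality excludes urea (freely permeant across cell membranes):
2·Na + glucose/18
= 2·140 + 158/18
= 280 + 8.78
= 288.78 mOsm/kg

288.8 mOsm/kg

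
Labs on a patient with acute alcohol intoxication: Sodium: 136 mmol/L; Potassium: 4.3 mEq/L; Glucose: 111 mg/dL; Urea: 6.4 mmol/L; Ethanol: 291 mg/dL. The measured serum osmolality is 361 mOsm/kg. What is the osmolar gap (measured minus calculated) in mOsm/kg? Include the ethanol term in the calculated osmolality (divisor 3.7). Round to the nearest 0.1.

Calculated osmolality = 2·Na + glucose/18 + urea + ethanol/3.7
= 2·136 + 111/18 + 6.4 + 291/3.7
= 272 + 6.17 + 6.40 + 78.65
= 363.22 mOsm/kg ≈ 363.2 mOsm/kg
Osmolar gap = measured − calculated = 361 − 363.2 = -2.2 mOsm/kg

-2.2 mOsm/kg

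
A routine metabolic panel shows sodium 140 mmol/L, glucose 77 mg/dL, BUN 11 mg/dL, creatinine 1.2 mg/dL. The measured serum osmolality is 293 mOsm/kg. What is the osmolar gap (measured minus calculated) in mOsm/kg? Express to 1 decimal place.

4.8 mOsm/kg

Calculated osmolality = 2·Na + glucose/18 + BUN/2.8
= 2·140 + 77/18 + 11/2.8
= 280 + 4.28 + 3.93
= 288.21 mOsm/kg ≈ 288.2 mOsm/kg
Osmolar gap = measured − calculated = 293 − 288.2 = 4.8 mOsm/kg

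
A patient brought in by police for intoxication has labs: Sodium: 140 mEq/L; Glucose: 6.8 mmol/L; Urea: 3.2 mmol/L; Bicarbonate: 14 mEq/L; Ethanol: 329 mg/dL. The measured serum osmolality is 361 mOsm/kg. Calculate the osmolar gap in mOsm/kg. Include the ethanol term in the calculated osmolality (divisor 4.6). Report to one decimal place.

Calculated osmolality = 2·Na + glucose + urea + ethanol/4.6
= 2·140 + 6.8 + 3.2 + 329/4.6
= 280 + 6.80 + 3.20 + 71.52
= 361.52 mOsm/kg ≈ 361.5 mOsm/kg
Osmolar gap = measured − calculated = 361 − 361.5 = -0.5 mOsm/kg

-0.5 mOsm/kg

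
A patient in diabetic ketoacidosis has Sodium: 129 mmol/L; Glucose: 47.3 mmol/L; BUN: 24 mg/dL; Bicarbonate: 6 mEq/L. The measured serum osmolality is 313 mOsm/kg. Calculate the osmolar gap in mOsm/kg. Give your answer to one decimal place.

Calculated osmolality = 2·Na + glucose + BUN/2.8
= 2·129 + 47.3 + 24/2.8
= 258 + 47.30 + 8.57
= 313.87 mOsm/kg ≈ 313.9 mOsm/kg
Osmolar gap = measured − calculated = 313 − 313.9 = -0.9 mOsm/kg

-0.9 mOsm/kg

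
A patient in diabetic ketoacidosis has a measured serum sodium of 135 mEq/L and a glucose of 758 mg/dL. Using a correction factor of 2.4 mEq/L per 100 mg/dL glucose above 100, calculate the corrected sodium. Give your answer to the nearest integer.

Corrected Na = measured Na + 2.4 · (glucose − 100)/100
= 135 + 2.4 · (758 − 100)/100
= 135 + 15.8
= 150.8 mEq/L

151 mEq/L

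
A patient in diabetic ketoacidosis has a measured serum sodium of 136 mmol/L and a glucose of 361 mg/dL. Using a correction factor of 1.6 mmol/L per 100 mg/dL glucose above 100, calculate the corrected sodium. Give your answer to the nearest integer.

Corrected Na = measured Na + 1.6 · (glucose − 100)/100
= 136 + 1.6 · (361 − 100)/100
= 136 + 4.2
= 140.2 mmol/L

140 mmol/L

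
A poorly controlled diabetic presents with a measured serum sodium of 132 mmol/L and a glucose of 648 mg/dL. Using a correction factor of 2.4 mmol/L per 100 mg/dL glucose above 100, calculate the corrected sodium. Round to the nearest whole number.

Corrected Na = measured Na + 2.4 · (glucose − 100)/100
= 132 + 2.4 · (648 − 100)/100
= 132 + 13.2
= 145.2 mmol/L

145 mmol/L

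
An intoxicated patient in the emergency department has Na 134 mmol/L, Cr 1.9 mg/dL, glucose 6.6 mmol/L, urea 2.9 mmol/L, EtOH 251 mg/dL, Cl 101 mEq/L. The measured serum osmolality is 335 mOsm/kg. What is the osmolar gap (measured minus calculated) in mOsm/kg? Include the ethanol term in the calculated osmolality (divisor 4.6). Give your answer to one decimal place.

Calculated osmolality = 2·Na + glucose + urea + ethanol/4.6
= 2·134 + 6.6 + 2.9 + 251/4.6
= 268 + 6.60 + 2.90 + 54.57
= 332.07 mOsm/kg ≈ 332.1 mOsm/kg
Osmolar gap = measured − calculated = 335 − 332.1 = 2.9 mOsm/kg

2.9 mOsm/kg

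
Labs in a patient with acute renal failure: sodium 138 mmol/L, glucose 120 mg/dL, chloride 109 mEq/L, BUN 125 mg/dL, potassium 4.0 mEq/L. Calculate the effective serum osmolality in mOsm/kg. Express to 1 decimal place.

Effective osmolality excludes urea (freely permeant across cell membranes):
2·Na + glucose/18
= 2·138 + 120/18
= 276 + 6.67
= 282.67 mOsm/kg

282.7 mOsm/kg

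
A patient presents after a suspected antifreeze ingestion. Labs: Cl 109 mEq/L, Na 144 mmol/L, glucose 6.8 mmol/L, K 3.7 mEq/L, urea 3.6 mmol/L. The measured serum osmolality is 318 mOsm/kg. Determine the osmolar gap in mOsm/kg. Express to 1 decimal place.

Calculated osmolality = 2·Na + glucose + urea
= 2·144 + 6.8 + 3.6
= 288 + 6.80 + 3.60
= 298.4 mOsm/kg ≈ 298.4 mOsm/kg
Osmolar gap = measured − calculated = 318 − 298.4 = 19.6 mOsm/kg

19.6 mOsm/kg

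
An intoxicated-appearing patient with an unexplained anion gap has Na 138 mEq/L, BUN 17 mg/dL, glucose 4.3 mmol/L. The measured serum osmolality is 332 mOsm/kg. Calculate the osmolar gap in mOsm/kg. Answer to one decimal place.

45.6 mOsm/kg

Calculated osmolality = 2·Na + glucose + BUN/2.8
= 2·138 + 4.3 + 17/2.8
= 276 + 4.30 + 6.07
= 286.37 mOsm/kg ≈ 286.4 mOsm/kg
Osmolar gap = measured − calculated = 332 − 286.4 = 45.6 mOsm/kg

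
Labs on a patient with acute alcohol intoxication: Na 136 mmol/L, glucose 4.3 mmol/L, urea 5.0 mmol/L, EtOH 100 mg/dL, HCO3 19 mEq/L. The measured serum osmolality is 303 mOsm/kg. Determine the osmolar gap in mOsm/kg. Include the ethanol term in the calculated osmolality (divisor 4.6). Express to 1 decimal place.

0.0 mOsm/kg

Calculated osmolality = 2·Na + glucose + urea + ethanol/4.6
= 2·136 + 4.3 + 5 + 100/4.6
= 272 + 4.30 + 5 + 21.74
= 303.04 mOsm/kg ≈ 303.0 mOsm/kg
Osmolar gap = measured − calculated = 303 − 303.0 = 0.0 mOsm/kg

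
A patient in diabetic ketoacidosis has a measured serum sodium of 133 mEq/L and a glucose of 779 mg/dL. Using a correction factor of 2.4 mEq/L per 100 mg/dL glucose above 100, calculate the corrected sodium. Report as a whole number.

Corrected Na = measured Na + 2.4 · (glucose − 100)/100
= 133 + 2.4 · (779 − 100)/100
= 133 + 16.3
= 149.3 mEq/L

149 mEq/L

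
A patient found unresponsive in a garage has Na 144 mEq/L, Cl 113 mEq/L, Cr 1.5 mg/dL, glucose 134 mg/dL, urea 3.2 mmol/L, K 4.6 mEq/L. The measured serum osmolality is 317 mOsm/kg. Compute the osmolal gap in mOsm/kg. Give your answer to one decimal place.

Calculated osmolality = 2·Na + glucose/18 + urea
= 2·144 + 134/18 + 3.2
= 288 + 7.44 + 3.20
= 298.64 mOsm/kg ≈ 298.6 mOsm/kg
Osmolar gap = measured − calculated = 317 − 298.6 = 18.4 mOsm/kg

18.4 mOsm/kg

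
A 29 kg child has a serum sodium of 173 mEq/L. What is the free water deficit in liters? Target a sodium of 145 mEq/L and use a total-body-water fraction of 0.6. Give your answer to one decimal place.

TBW = 0.6 · 29 = 17.4 L
Free water deficit = TBW · (Na/145 − 1)
= 17.4 · (173/145 − 1)
= 17.4 · 0.1931
= 3.36 L

3.4 L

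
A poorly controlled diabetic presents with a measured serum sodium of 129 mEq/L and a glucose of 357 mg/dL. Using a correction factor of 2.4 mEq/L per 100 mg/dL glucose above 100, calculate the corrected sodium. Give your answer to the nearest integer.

135 mEq/L

Corrected Na = measured Na + 2.4 · (glucose − 100)/100
= 129 + 2.4 · (357 − 100)/100
= 129 + 6.2
= 135.2 mEq/L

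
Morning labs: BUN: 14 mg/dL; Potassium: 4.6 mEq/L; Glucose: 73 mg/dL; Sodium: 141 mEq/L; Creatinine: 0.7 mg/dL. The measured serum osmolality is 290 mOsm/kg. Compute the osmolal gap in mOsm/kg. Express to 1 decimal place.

Calculated osmolality = 2·Na + glucose/18 + BUN/2.8
= 2·141 + 73/18 + 14/2.8
= 282 + 4.06 + 5
= 291.06 mOsm/kg ≈ 291.1 mOsm/kg
Osmolar gap = measured − calculated = 290 − 291.1 = -1.1 mOsm/kg

-1.1 mOsm/kg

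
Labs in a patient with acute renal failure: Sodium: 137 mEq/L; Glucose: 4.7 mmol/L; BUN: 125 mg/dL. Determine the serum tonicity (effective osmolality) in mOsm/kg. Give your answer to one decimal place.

Effective osmolality excludes urea (freely permeant across cell membranes):
2·Na + glucose
= 2·137 + 4.7
= 274 + 4.7
= 278.7 mOsm/kg

278.7 mOsm/kg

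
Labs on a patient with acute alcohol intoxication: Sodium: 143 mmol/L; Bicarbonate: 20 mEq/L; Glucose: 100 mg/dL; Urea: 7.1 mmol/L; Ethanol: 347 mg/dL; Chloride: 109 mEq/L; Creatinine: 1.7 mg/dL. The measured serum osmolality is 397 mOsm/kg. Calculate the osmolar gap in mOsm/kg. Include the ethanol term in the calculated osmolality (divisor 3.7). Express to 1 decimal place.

Calculated osmolality = 2·Na + glucose/18 + urea + ethanol/3.7
= 2·143 + 100/18 + 7.1 + 347/3.7
= 286 + 5.56 + 7.10 + 93.78
= 392.44 mOsm/kg ≈ 392.4 mOsm/kg
Osmolar gap = measured − calculated = 397 − 392.4 = 4.6 mOsm/kg

4.6 mOsm/kg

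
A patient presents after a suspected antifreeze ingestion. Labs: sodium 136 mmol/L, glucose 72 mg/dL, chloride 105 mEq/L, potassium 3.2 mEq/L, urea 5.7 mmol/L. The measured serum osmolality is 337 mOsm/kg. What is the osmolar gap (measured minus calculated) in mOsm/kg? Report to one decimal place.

Calculated osmolality = 2·Na + glucose/18 + urea
= 2·136 + 72/18 + 5.7
= 272 + 4 + 5.70
= 281.7 mOsm/kg ≈ 281.7 mOsm/kg
Osmolar gap = measured − calculated = 337 − 281.7 = 55.3 mOsm/kg

55.3 mOsm/kg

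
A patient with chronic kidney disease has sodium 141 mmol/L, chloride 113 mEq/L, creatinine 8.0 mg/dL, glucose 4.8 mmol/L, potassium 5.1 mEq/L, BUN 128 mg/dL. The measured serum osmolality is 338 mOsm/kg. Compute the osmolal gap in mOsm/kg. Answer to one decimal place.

5.5 mOsm/kg

Calculated osmolality = 2·Na + glucose + BUN/2.8
= 2·141 + 4.8 + 128/2.8
= 282 + 4.80 + 45.71
= 332.51 mOsm/kg ≈ 332.5 mOsm/kg
Osmolar gap = measured − calculated = 338 − 332.5 = 5.5 mOsm/kg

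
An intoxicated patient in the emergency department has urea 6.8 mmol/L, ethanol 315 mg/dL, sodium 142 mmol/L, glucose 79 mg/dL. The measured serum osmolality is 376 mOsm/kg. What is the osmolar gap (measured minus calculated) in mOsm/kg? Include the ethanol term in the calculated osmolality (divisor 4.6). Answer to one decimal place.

12.3 mOsm/kg

Calculated osmolality = 2·Na + glucose/18 + urea + ethanol/4.6
= 2·142 + 79/18 + 6.8 + 315/4.6
= 284 + 4.39 + 6.80 + 68.48
= 363.67 mOsm/kg ≈ 363.7 mOsm/kg
Osmolar gap = measured − calculated = 376 − 363.7 = 12.3 mOsm/kg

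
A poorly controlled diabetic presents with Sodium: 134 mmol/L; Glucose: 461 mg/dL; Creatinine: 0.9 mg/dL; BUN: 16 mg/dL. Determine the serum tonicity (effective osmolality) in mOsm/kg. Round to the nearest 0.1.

293.6 mOsm/kg

Effective osmolality excludes urea (freely permeant across cell membranes):
2·Na + glucose/18
= 2·134 + 461/18
= 268 + 25.61
= 293.61 mOsm/kg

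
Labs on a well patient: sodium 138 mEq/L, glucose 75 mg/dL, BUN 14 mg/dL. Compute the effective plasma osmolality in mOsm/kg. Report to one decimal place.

Effective osmolality excludes urea (freely permeant across cell membranes):
2·Na + glucose/18
= 2·138 + 75/18
= 276 + 4.17
= 280.17 mOsm/kg

280.2 mOsm/kg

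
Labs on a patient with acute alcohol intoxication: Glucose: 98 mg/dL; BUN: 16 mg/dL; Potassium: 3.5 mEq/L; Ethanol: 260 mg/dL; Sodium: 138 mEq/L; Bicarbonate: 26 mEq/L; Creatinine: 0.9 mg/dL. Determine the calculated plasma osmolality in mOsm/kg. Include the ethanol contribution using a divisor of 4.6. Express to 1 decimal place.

Calculated osmolality = 2·Na + glucose/18 + BUN/2.8 + ethanol/4.6
= 2·138 + 98/18 + 16/2.8 + 260/4.6
= 276 + 5.44 + 5.71 + 56.52
= 343.67 mOsm/kg

343.7 mOsm/kg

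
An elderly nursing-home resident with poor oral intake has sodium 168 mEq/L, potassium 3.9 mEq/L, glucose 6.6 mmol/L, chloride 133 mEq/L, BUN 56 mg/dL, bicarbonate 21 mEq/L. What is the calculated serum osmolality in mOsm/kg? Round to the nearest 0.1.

362.6 mOsm/kg

Calculated osmolality = 2·Na + glucose + BUN/2.8
= 2·168 + 6.6 + 56/2.8
= 336 + 6.60 + 20
= 362.6 mOsm/kg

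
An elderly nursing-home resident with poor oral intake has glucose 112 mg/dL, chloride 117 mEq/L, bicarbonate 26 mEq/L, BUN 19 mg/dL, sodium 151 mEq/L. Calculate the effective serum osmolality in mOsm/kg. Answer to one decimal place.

308.2 mOsm/kg

Effective osmolality excludes urea (freely permeant across cell membranes):
2·Na + glucose/18
= 2·151 + 112/18
= 302 + 6.22
= 308.22 mOsm/kg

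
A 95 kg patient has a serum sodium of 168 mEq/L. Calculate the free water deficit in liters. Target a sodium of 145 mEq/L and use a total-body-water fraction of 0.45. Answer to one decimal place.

TBW = 0.45 · 95 = 42.75 L
Free water deficit = TBW · (Na/145 − 1)
= 42.75 · (168/145 − 1)
= 42.75 · 0.1586
= 6.78 L

6.8 L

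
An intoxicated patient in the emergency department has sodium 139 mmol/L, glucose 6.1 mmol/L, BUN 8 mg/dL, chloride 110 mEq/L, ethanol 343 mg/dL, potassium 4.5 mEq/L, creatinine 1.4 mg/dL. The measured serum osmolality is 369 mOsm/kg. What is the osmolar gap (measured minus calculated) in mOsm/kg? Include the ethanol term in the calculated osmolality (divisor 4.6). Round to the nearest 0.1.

Calculated osmolality = 2·Na + glucose + BUN/2.8 + ethanol/4.6
= 2·139 + 6.1 + 8/2.8 + 343/4.6
= 278 + 6.10 + 2.86 + 74.57
= 361.53 mOsm/kg ≈ 361.5 mOsm/kg
Osmolar gap = measured − calculated = 369 − 361.5 = 7.5 mOsm/kg

7.5 mOsm/kg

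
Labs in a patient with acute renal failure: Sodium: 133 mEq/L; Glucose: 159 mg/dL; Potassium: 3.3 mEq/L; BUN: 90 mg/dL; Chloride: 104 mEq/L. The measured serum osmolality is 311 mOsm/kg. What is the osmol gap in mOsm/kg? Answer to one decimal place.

Calculated osmolality = 2·Na + glucose/18 + BUN/2.8
= 2·133 + 159/18 + 90/2.8
= 266 + 8.83 + 32.14
= 306.97 mOsm/kg ≈ 307.0 mOsm/kg
Osmolar gap = measured − calculated = 311 − 307.0 = 4.0 mOsm/kg

4.0 mOsm/kg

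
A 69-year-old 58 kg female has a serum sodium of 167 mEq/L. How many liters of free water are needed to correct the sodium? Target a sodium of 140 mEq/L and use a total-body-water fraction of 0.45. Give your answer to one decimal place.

TBW = 0.45 · 58 = 26.1 L
Free water deficit = TBW · (Na/140 − 1)
= 26.1 · (167/140 − 1)
= 26.1 · 0.1929
= 5.03 L

5.0 L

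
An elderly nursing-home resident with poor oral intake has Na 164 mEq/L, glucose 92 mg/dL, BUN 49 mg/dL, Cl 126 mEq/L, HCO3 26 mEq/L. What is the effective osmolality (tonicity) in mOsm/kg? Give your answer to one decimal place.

333.1 mOsm/kg

Effective osmolality excludes urea (freely permeant across cell membranes):
2·Na + glucose/18
= 2·164 + 92/18
= 328 + 5.11
= 333.11 mOsm/kg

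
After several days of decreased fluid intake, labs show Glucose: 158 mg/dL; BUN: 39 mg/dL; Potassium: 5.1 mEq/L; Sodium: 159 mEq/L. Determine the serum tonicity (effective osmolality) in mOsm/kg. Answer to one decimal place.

Effective osmolality excludes urea (freely permeant across cell membranes):
2·Na + glucose/18
= 2·159 + 158/18
= 318 + 8.78
= 326.78 mOsm/kg

326.8 mOsm/kg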